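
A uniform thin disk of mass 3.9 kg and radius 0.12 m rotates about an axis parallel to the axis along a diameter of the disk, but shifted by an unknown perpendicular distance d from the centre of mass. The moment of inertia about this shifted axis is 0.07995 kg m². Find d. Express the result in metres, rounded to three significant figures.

About the centre-of-mass axis, I_cm = (1/4)MR² = (1/4)(3.9)(0.12)² = 0.01404 kg m².
Parallel axis theorem: I = I_cm + Md², so Md² = 0.07995 − 0.01404 = 0.06591 kg m².
d = √(0.06591 / 3.9) = 0.13 m.

0.130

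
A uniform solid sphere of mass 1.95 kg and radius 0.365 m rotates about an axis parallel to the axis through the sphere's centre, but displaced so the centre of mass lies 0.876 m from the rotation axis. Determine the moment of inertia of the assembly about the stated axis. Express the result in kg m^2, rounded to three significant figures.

I_cm = (2/5)MR² = (2/5)(1.95)(0.365)² = 0.10392 kg m^2; centre at d = 0.876 m, so the parallel axis theorem gives I = 0.10392 + (1.95)(0.876)² = 1.6003 kg m^2.

1.60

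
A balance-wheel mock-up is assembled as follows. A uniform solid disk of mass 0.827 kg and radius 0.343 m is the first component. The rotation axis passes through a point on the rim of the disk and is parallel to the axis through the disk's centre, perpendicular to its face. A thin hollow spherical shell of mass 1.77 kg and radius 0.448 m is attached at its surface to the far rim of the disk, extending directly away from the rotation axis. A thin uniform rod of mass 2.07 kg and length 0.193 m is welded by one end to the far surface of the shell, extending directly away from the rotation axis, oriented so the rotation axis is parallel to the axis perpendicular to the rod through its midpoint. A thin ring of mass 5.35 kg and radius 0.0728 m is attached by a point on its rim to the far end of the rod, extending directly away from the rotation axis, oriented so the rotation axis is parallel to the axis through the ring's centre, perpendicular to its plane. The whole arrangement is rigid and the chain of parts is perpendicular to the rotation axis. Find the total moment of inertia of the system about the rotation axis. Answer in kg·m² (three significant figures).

Solid disk: I_cm = (1/2)MR² = (1/2)(0.827)(0.343)² = 0.048648 kg·m²; centre at d = 0.343 m, so I = I_cm + Md² gives I = 0.048648 + (0.827)(0.343)² = 0.14594 kg·m².
Spherical shell: I_cm = (2/3)MR² = (2/3)(1.77)(0.448)² = 0.23683 kg·m²; centre at d = 0.343 + 0.343 + 0.448 = 1.134 m, so I = I_cm + Md² gives I = 0.23683 + (1.77)(1.134)² = 2.513 kg·m².
Thin rod: I_cm = (1/12)ML² = (1/12)(2.07)(0.193)² = 0.0064255 kg·m²; centre at d = 0.343 + 0.343 + 0.448 + 0.448 + 0.0965 = 1.6785 m, so I = I_cm + Md² gives I = 0.0064255 + (2.07)(1.6785)² = 5.8384 kg·m².
Thin ring: I_cm = MR² = (5.35)(0.0728)² = 0.028354 kg·m²; centre at d = 0.343 + 0.343 + 0.448 + 0.448 + 0.0965 + 0.0965 + 0.0728 = 1.8478 m, so I = I_cm + Md² gives I = 0.028354 + (5.35)(1.8478)² = 18.295 kg·m².
Total I = 0.14594 + 2.513 + 5.8384 + 18.295 = 26.792 kg·m².

26.8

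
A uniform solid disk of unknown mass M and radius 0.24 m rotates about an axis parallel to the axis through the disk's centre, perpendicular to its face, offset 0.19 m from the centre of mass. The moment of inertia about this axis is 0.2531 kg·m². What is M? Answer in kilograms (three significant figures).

I = I_cm + Md² = (1/2)MR² + Md² = M·[0.5·(0.24)² + (0.19)²] = M·0.0649.
So M = 0.2531 / 0.0649 = 3.8998 kg.

3.90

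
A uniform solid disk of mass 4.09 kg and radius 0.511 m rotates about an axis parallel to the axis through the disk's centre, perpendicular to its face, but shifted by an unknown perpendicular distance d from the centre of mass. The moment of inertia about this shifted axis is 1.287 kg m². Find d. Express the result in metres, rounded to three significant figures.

About the centre-of-mass axis, I_cm = (1/2)MR² = (1/2)(4.09)(0.511)² = 0.53399 kg m².
Parallel axis theorem: I = I_cm + Md², so Md² = 1.287 − 0.53399 = 0.75301 kg m².
d = √(0.75301 / 4.09) = 0.42908 m.

0.429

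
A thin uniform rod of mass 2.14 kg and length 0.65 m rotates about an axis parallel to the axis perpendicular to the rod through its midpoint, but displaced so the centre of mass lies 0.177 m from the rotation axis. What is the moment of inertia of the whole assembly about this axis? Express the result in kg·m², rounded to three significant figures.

0.142

I_cm = (1/12)ML² = (1/12)(2.14)(0.65)² = 0.075346 kg·m²; centre at d = 0.177 m, so the parallel axis theorem gives I = 0.075346 + (2.14)(0.177)² = 0.14239 kg·m².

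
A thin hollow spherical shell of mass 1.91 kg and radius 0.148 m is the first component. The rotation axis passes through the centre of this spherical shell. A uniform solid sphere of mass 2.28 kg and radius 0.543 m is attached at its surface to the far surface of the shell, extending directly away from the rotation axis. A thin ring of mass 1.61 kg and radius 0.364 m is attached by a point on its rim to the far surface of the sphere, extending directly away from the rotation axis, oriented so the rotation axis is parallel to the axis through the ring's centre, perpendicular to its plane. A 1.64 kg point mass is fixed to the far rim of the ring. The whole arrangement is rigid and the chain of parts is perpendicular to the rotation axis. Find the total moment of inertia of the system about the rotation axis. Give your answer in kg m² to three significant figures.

Spherical shell: I_cm = (2/3)MR² = (2/3)(1.91)(0.148)² = 0.027891 kg m²; axis through the centre, so I = 0.027891 kg m².
Solid sphere: I_cm = (2/5)MR² = (2/5)(2.28)(0.543)² = 0.2689 kg m²; centre at d = 0.148 + 0.543 = 0.691 m, so I = I_cm + Md² gives I = 0.2689 + (2.28)(0.691)² = 1.3576 kg m².
Thin ring: I_cm = MR² = (1.61)(0.364)² = 0.21332 kg m²; centre at d = 0.148 + 0.543 + 0.543 + 0.364 = 1.598 m, so I = I_cm + Md² gives I = 0.21332 + (1.61)(1.598)² = 4.3246 kg m².
Point mass: I_cm = 0; centre at d = 0.148 + 0.543 + 0.543 + 0.364 + 0.364 = 1.962 m, so I = I_cm + Md² gives I = 0 + (1.64)(1.962)² = 6.3131 kg m².
Total I = 0.027891 + 1.3576 + 4.3246 + 6.3131 = 12.023 kg m².

12.0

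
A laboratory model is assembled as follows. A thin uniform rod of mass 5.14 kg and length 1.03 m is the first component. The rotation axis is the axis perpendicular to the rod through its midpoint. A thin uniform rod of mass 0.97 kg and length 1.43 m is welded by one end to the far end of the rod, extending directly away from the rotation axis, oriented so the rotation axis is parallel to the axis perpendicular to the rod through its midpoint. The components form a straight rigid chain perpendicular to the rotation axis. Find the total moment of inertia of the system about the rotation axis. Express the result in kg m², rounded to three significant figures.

2.09

Thin rod: I_cm = (1/12)ML² = (1/12)(5.14)(1.03)² = 0.45442 kg m²; axis through the centre, so I = 0.45442 kg m².
Thin rod: I_cm = (1/12)ML² = (1/12)(0.97)(1.43)² = 0.1653 kg m²; centre at d = 0.515 + 0.715 = 1.23 m, so the parallel axis theorem gives I = 0.1653 + (0.97)(1.23)² = 1.6328 kg m².
Total I = 0.45442 + 1.6328 = 2.0872 kg m².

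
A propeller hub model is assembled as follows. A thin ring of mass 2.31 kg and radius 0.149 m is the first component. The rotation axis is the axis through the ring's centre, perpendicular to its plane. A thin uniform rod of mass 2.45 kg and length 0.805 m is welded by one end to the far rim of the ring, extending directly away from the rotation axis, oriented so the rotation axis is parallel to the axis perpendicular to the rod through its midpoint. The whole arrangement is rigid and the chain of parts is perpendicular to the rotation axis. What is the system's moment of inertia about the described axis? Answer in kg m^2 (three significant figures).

0.929

Thin ring: I_cm = MR² = (2.31)(0.149)² = 0.051284 kg m^2; axis through the centre, so I = 0.051284 kg m^2.
Thin rod: I_cm = (1/12)ML² = (1/12)(2.45)(0.805)² = 0.13231 kg m^2; centre at d = 0.149 + 0.4025 = 0.5515 m, so the parallel axis theorem gives I = 0.13231 + (2.45)(0.5515)² = 0.87748 kg m^2.
Total I = 0.051284 + 0.87748 = 0.92876 kg m^2.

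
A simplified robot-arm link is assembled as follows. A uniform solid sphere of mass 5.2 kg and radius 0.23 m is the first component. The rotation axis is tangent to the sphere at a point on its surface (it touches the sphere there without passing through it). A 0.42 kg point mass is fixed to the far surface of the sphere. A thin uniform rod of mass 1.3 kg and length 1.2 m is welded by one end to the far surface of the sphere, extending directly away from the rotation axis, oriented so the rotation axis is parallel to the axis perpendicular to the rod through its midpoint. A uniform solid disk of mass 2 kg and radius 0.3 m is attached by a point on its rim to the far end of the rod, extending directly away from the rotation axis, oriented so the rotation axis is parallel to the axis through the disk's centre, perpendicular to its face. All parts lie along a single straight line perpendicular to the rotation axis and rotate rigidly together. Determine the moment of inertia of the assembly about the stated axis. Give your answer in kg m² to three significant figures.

9.86

Solid sphere: I_cm = (2/5)MR² = (2/5)(5.2)(0.23)² = 0.11003 kg m²; centre at d = 0.23 m, so I = I_cm + Md² gives I = 0.11003 + (5.2)(0.23)² = 0.38511 kg m².
Point mass: I_cm = 0; centre at d = 0.23 + 0.23 = 0.46 m, so I = I_cm + Md² gives I = 0 + (0.42)(0.46)² = 0.088872 kg m².
Thin rod: I_cm = (1/12)ML² = (1/12)(1.3)(1.2)² = 0.156 kg m²; centre at d = 0.23 + 0.23 + 0.6 = 1.06 m, so I = I_cm + Md² gives I = 0.156 + (1.3)(1.06)² = 1.6167 kg m².
Solid disk: I_cm = (1/2)MR² = (1/2)(2)(0.3)² = 0.09 kg m²; centre at d = 0.23 + 0.23 + 0.6 + 0.6 + 0.3 = 1.96 m, so I = I_cm + Md² gives I = 0.09 + (2)(1.96)² = 7.7732 kg m².
Total I = 0.38511 + 0.088872 + 1.6167 + 7.7732 = 9.8639 kg m².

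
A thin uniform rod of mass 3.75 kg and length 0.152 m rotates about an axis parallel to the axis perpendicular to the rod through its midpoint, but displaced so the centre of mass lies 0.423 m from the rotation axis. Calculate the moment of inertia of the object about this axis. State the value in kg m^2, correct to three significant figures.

0.678

I_cm = (1/12)ML² = (1/12)(3.75)(0.152)² = 0.00722 kg m^2; centre at d = 0.423 m, so I = I_cm + Md² gives I = 0.00722 + (3.75)(0.423)² = 0.6782 kg m^2.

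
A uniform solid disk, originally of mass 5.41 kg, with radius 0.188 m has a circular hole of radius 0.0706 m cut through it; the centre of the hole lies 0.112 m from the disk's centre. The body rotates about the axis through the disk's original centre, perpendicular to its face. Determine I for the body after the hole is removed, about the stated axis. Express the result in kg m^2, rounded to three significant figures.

Unpierced body about its centre: I₀ = (1/2)MR² = (1/2)(5.41)(0.188)² = 0.095606 kg m^2.
The removed disk has mass m = M·(r/R)² = (5.41)(0.0706/0.188)² = 0.76294 kg (same uniform areal density).
Its moment of inertia about the rotation axis (parallel-axis theorem): I_hole = (1/2)mr² + md² = (1/2)(0.76294)(0.0706)² + (0.76294)(0.112)² = 0.011472 kg m^2.
Treating the hole as negative mass, I = I₀ − I_hole = 0.095606 − 0.011472 = 0.084134 kg m^2.

0.0841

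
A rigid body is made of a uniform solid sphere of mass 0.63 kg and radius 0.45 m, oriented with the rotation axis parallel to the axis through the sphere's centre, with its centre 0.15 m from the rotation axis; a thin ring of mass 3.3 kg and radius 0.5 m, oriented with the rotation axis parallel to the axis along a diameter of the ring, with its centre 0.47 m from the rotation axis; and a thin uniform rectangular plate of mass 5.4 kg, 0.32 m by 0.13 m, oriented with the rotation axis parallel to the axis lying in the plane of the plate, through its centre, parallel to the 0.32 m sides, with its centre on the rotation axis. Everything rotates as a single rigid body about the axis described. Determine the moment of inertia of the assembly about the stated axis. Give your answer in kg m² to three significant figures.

1.21

Solid sphere: I_cm = (2/5)MR² = (2/5)(0.63)(0.45)² = 0.05103 kg m²; centre at d = 0.15 m, so I = I_cm + Md² gives I = 0.05103 + (0.63)(0.15)² = 0.065205 kg m².
Thin ring: I_cm = (1/2)MR² = (1/2)(3.3)(0.5)² = 0.4125 kg m²; centre at d = 0.47 m, so I = I_cm + Md² gives I = 0.4125 + (3.3)(0.47)² = 1.1415 kg m².
Rectangular plate: I_cm = (1/12)Mb² = (1/12)(5.4)(0.13)² = 0.007605 kg m²; axis through the centre, so I = 0.007605 kg m².
Total I = 0.065205 + 1.1415 + 0.007605 = 1.2143 kg m².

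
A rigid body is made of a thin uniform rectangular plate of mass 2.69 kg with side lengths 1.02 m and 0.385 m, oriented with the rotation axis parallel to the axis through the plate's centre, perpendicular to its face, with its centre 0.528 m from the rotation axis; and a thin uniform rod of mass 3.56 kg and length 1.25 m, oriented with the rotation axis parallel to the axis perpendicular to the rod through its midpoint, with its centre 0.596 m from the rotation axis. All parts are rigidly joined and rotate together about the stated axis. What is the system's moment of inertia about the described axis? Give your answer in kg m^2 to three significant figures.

Rectangular plate: I_cm = (1/12)M(a²+b²) = (1/12)(2.69)[(1.02)² + (0.385)²] = 0.26645 kg m^2; centre at d = 0.528 m, so the parallel axis theorem gives I = 0.26645 + (2.69)(0.528)² = 1.0164 kg m^2.
Thin rod: I_cm = (1/12)ML² = (1/12)(3.56)(1.25)² = 0.46354 kg m^2; centre at d = 0.596 m, so the parallel axis theorem gives I = 0.46354 + (3.56)(0.596)² = 1.7281 kg m^2.
Total I = 1.0164 + 1.7281 = 2.7445 kg m^2.

2.74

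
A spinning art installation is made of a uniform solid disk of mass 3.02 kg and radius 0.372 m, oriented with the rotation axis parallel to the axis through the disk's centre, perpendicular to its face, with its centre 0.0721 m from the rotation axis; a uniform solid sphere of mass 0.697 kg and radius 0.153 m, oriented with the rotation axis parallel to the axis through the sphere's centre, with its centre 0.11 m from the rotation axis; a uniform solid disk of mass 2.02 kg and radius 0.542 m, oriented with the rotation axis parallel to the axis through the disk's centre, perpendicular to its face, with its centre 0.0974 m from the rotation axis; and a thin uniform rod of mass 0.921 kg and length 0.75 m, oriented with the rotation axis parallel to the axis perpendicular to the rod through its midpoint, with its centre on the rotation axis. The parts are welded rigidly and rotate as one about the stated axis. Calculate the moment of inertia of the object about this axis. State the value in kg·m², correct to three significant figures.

0.599

Solid disk: I_cm = (1/2)MR² = (1/2)(3.02)(0.372)² = 0.20896 kg·m²; centre at d = 0.0721 m, so the parallel axis theorem gives I = 0.20896 + (3.02)(0.0721)² = 0.22466 kg·m².
Solid sphere: I_cm = (2/5)MR² = (2/5)(0.697)(0.153)² = 0.0065264 kg·m²; centre at d = 0.11 m, so the parallel axis theorem gives I = 0.0065264 + (0.697)(0.11)² = 0.01496 kg·m².
Solid disk: I_cm = (1/2)MR² = (1/2)(2.02)(0.542)² = 0.2967 kg·m²; centre at d = 0.0974 m, so the parallel axis theorem gives I = 0.2967 + (2.02)(0.0974)² = 0.31586 kg·m².
Thin rod: I_cm = (1/12)ML² = (1/12)(0.921)(0.75)² = 0.043172 kg·m²; axis through the centre, so I = 0.043172 kg·m².
Total I = 0.22466 + 0.01496 + 0.31586 + 0.043172 = 0.59866 kg·m².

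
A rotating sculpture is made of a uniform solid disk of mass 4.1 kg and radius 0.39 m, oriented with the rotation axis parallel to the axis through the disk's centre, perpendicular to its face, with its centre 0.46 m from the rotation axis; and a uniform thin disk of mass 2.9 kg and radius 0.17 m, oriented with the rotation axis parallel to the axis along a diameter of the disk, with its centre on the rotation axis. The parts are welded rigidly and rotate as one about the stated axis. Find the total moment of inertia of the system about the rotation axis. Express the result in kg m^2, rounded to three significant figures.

1.20

Solid disk: I_cm = (1/2)MR² = (1/2)(4.1)(0.39)² = 0.3118 kg m^2; centre at d = 0.46 m, so the parallel axis theorem gives I = 0.3118 + (4.1)(0.46)² = 1.1794 kg m^2.
Thin disk: I_cm = (1/4)MR² = (1/4)(2.9)(0.17)² = 0.020953 kg m^2; axis through the centre, so I = 0.020953 kg m^2.
Total I = 1.1794 + 0.020953 = 1.2003 kg m^2.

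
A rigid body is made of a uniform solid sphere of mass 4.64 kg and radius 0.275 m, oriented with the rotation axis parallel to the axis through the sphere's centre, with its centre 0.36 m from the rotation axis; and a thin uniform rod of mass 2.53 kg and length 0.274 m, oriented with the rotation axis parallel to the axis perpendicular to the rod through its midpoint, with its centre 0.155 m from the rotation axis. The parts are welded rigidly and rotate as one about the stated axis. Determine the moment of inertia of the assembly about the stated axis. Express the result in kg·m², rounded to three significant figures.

0.818

Solid sphere: I_cm = (2/5)MR² = (2/5)(4.64)(0.275)² = 0.14036 kg·m²; centre at d = 0.36 m, so the parallel axis theorem gives I = 0.14036 + (4.64)(0.36)² = 0.7417 kg·m².
Thin rod: I_cm = (1/12)ML² = (1/12)(2.53)(0.274)² = 0.015829 kg·m²; centre at d = 0.155 m, so the parallel axis theorem gives I = 0.015829 + (2.53)(0.155)² = 0.076612 kg·m².
Total I = 0.7417 + 0.076612 = 0.81832 kg·m².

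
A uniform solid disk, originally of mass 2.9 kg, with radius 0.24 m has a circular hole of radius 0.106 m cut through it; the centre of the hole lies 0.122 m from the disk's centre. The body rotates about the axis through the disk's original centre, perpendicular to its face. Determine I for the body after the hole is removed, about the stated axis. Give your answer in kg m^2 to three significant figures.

Unpierced body about its centre: I₀ = (1/2)MR² = (1/2)(2.9)(0.24)² = 0.08352 kg m^2.
The removed disk has mass m = M·(r/R)² = (2.9)(0.106/0.24)² = 0.5657 kg (same uniform areal density).
Its moment of inertia about the rotation axis (parallel-axis theorem): I_hole = (1/2)mr² + md² = (1/2)(0.5657)(0.106)² + (0.5657)(0.122)² = 0.011598 kg m^2.
Treating the hole as negative mass, I = I₀ − I_hole = 0.08352 − 0.011598 = 0.071922 kg m^2.

0.0719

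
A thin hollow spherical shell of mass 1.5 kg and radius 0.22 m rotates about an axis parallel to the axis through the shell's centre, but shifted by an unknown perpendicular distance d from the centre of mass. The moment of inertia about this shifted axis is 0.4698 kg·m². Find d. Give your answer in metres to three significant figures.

About the centre-of-mass axis, I_cm = (2/3)MR² = (2/3)(1.5)(0.22)² = 0.0484 kg·m².
Parallel axis theorem: I = I_cm + Md², so Md² = 0.4698 − 0.0484 = 0.4214 kg·m².
d = √(0.4214 / 1.5) = 0.53003 m.

0.530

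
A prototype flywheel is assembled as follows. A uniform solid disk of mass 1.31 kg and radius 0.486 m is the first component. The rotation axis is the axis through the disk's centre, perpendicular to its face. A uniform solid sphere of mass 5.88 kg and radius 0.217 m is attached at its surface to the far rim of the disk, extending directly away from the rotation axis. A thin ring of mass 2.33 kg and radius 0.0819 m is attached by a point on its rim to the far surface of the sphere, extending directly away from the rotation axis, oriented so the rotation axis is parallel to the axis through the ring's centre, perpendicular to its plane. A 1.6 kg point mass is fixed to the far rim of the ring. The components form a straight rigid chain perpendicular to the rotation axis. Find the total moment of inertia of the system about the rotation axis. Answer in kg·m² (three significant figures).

7.41

Solid disk: I_cm = (1/2)MR² = (1/2)(1.31)(0.486)² = 0.15471 kg·m²; axis through the centre, so I = 0.15471 kg·m².
Solid sphere: I_cm = (2/5)MR² = (2/5)(5.88)(0.217)² = 0.11075 kg·m²; centre at d = 0.486 + 0.217 = 0.703 m, so the parallel axis theorem gives I = 0.11075 + (5.88)(0.703)² = 3.0167 kg·m².
Thin ring: I_cm = MR² = (2.33)(0.0819)² = 0.015629 kg·m²; centre at d = 0.486 + 0.217 + 0.217 + 0.0819 = 1.0019 m, so the parallel axis theorem gives I = 0.015629 + (2.33)(1.0019)² = 2.3545 kg·m².
Point mass: I_cm = 0; centre at d = 0.486 + 0.217 + 0.217 + 0.0819 + 0.0819 = 1.0838 m, so the parallel axis theorem gives I = 0 + (1.6)(1.0838)² = 1.8794 kg·m².
Total I = 0.15471 + 3.0167 + 2.3545 + 1.8794 = 7.4053 kg·m².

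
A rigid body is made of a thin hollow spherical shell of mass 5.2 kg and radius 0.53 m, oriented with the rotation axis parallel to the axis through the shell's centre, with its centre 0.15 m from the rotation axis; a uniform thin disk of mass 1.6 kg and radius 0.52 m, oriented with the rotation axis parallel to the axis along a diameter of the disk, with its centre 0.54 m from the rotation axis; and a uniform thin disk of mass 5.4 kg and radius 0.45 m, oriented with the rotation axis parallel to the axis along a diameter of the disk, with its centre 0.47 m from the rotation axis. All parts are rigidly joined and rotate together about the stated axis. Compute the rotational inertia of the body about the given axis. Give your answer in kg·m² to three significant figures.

3.13

Spherical shell: I_cm = (2/3)MR² = (2/3)(5.2)(0.53)² = 0.97379 kg·m²; centre at d = 0.15 m, so the parallel axis theorem gives I = 0.97379 + (5.2)(0.15)² = 1.0908 kg·m².
Thin disk: I_cm = (1/4)MR² = (1/4)(1.6)(0.52)² = 0.10816 kg·m²; centre at d = 0.54 m, so the parallel axis theorem gives I = 0.10816 + (1.6)(0.54)² = 0.57472 kg·m².
Thin disk: I_cm = (1/4)MR² = (1/4)(5.4)(0.45)² = 0.27338 kg·m²; centre at d = 0.47 m, so the parallel axis theorem gives I = 0.27338 + (5.4)(0.47)² = 1.4662 kg·m².
Total I = 1.0908 + 0.57472 + 1.4662 = 3.1317 kg·m².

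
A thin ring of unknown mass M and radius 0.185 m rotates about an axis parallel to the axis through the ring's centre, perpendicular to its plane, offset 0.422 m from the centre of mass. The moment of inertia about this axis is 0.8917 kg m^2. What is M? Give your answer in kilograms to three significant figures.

4.20

I = I_cm + Md² = MR² + Md² = M·[1·(0.185)² + (0.422)²] = M·0.21231.
So M = 0.8917 / 0.21231 = 4.2 kg.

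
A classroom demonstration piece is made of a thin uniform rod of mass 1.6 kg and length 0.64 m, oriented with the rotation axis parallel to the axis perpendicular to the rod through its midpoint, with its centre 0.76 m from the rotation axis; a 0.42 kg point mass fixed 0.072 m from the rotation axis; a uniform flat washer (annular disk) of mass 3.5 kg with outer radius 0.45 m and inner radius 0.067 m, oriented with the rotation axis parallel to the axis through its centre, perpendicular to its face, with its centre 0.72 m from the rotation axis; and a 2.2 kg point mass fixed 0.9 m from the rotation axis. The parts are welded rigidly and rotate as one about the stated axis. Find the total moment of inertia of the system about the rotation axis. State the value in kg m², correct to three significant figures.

4.94

Thin rod: I_cm = (1/12)ML² = (1/12)(1.6)(0.64)² = 0.054613 kg m²; centre at d = 0.76 m, so I = I_cm + Md² gives I = 0.054613 + (1.6)(0.76)² = 0.97877 kg m².
Point mass: I_cm = 0; centre at d = 0.072 m, so I = I_cm + Md² gives I = 0 + (0.42)(0.072)² = 0.0021773 kg m².
Annular disk: I_cm = (1/2)M(R²+r²) = (1/2)(3.5)[(0.45)² + (0.067)²] = 0.36223 kg m²; centre at d = 0.72 m, so I = I_cm + Md² gives I = 0.36223 + (3.5)(0.72)² = 2.1766 kg m².
Point mass: I_cm = 0; centre at d = 0.9 m, so I = I_cm + Md² gives I = 0 + (2.2)(0.9)² = 1.782 kg m².
Total I = 0.97877 + 0.0021773 + 2.1766 + 1.782 = 4.9396 kg m².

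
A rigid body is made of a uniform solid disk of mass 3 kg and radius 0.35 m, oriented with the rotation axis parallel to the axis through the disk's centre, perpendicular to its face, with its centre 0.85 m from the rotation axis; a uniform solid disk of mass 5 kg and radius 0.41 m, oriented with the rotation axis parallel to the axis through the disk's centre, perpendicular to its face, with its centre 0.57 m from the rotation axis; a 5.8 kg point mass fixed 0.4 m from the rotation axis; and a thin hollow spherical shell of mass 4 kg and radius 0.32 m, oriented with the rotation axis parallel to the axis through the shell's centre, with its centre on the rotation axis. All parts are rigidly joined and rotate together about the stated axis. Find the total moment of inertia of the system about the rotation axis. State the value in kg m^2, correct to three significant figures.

Solid disk: I_cm = (1/2)MR² = (1/2)(3)(0.35)² = 0.18375 kg m^2; centre at d = 0.85 m, so I = I_cm + Md² gives I = 0.18375 + (3)(0.85)² = 2.3512 kg m^2.
Solid disk: I_cm = (1/2)MR² = (1/2)(5)(0.41)² = 0.42025 kg m^2; centre at d = 0.57 m, so I = I_cm + Md² gives I = 0.42025 + (5)(0.57)² = 2.0447 kg m^2.
Point mass: I_cm = 0; centre at d = 0.4 m, so I = I_cm + Md² gives I = 0 + (5.8)(0.4)² = 0.928 kg m^2.
Spherical shell: I_cm = (2/3)MR² = (2/3)(4)(0.32)² = 0.27307 kg m^2; axis through the centre, so I = 0.27307 kg m^2.
Total I = 2.3512 + 2.0447 + 0.928 + 0.27307 = 5.5971 kg m^2.

5.60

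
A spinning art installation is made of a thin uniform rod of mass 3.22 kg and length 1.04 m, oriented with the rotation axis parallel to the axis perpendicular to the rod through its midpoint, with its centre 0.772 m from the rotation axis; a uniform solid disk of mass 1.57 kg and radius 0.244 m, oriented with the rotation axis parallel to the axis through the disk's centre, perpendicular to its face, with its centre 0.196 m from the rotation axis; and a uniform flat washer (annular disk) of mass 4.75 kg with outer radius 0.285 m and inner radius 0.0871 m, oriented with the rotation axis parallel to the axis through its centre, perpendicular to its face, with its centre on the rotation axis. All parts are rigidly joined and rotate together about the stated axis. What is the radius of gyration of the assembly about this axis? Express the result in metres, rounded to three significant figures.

Thin rod: I_cm = (1/12)ML² = (1/12)(3.22)(1.04)² = 0.29023 kg m²; centre at d = 0.772 m, so the parallel axis theorem gives I = 0.29023 + (3.22)(0.772)² = 2.2093 kg m².
Solid disk: I_cm = (1/2)MR² = (1/2)(1.57)(0.244)² = 0.046736 kg m²; centre at d = 0.196 m, so the parallel axis theorem gives I = 0.046736 + (1.57)(0.196)² = 0.10705 kg m².
Annular disk: I_cm = (1/2)M(R²+r²) = (1/2)(4.75)[(0.285)² + (0.0871)²] = 0.21093 kg m²; axis through the centre, so I = 0.21093 kg m².
Total I = 2.5273 kg m²; total mass M = 9.54 kg.
k = √(I/M) = √(2.5273/9.54) = 0.5147 m.

0.515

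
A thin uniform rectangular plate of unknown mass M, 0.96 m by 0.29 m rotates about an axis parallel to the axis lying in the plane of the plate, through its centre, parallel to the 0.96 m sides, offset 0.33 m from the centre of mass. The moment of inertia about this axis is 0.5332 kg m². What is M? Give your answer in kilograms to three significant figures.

I = I_cm + Md² = (1/12)Mb² + Md² = M·[0.0833333·(0.29)² + (0.33)²] = M·0.11591.
So M = 0.5332 / 0.11591 = 4.6002 kg.

4.60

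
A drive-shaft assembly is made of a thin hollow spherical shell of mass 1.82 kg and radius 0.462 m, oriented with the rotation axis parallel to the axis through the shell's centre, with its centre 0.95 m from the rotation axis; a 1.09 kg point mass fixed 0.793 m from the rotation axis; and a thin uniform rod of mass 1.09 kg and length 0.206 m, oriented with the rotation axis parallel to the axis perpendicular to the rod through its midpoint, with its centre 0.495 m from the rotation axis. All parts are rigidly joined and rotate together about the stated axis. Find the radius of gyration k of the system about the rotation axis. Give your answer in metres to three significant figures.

Spherical shell: I_cm = (2/3)MR² = (2/3)(1.82)(0.462)² = 0.25898 kg·m²; centre at d = 0.95 m, so the parallel axis theorem gives I = 0.25898 + (1.82)(0.95)² = 1.9015 kg·m².
Point mass: I_cm = 0; centre at d = 0.793 m, so the parallel axis theorem gives I = 0 + (1.09)(0.793)² = 0.68545 kg·m².
Thin rod: I_cm = (1/12)ML² = (1/12)(1.09)(0.206)² = 0.0038546 kg·m²; centre at d = 0.495 m, so the parallel axis theorem gives I = 0.0038546 + (1.09)(0.495)² = 0.27093 kg·m².
Total I = 2.8579 kg·m²; total mass M = 4 kg.
k = √(I/M) = √(2.8579/4) = 0.84527 m.

0.845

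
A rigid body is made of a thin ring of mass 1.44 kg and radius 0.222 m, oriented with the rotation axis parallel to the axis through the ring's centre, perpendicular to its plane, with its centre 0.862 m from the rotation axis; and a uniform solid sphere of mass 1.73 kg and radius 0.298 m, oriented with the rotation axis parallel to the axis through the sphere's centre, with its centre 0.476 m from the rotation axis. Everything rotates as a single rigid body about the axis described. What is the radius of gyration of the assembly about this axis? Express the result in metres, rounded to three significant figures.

Thin ring: I_cm = MR² = (1.44)(0.222)² = 0.070969 kg m^2; centre at d = 0.862 m, so I = I_cm + Md² gives I = 0.070969 + (1.44)(0.862)² = 1.141 kg m^2.
Solid sphere: I_cm = (2/5)MR² = (2/5)(1.73)(0.298)² = 0.061452 kg m^2; centre at d = 0.476 m, so I = I_cm + Md² gives I = 0.061452 + (1.73)(0.476)² = 0.45343 kg m^2.
Total I = 1.5944 kg m^2; total mass M = 3.17 kg.
k = √(I/M) = √(1.5944/3.17) = 0.7092 m.

0.709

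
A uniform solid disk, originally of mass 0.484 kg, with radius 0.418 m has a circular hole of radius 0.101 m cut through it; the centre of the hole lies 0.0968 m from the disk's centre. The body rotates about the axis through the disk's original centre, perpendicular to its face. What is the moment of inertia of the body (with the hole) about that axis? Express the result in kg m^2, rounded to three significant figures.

0.0419

Unpierced body about its centre: I₀ = (1/2)MR² = (1/2)(0.484)(0.418)² = 0.042283 kg m^2.
The removed disk has mass m = M·(r/R)² = (0.484)(0.101/0.418)² = 0.028258 kg (same uniform areal density).
Its moment of inertia about the rotation axis (parallel-axis theorem): I_hole = (1/2)mr² + md² = (1/2)(0.028258)(0.101)² + (0.028258)(0.0968)² = 0.00040891 kg m^2.
Treating the hole as negative mass, I = I₀ − I_hole = 0.042283 − 0.00040891 = 0.041874 kg m^2.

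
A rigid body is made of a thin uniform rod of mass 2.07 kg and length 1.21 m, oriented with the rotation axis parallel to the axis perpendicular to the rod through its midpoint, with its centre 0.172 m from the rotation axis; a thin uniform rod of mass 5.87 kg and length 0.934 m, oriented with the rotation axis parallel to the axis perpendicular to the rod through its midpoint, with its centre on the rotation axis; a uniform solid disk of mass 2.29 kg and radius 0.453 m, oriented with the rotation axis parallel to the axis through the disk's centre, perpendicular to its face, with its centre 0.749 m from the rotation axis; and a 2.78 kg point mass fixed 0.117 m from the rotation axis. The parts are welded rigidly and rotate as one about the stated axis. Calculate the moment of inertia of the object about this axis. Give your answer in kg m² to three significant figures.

2.30

Thin rod: I_cm = (1/12)ML² = (1/12)(2.07)(1.21)² = 0.25256 kg m²; centre at d = 0.172 m, so I = I_cm + Md² gives I = 0.25256 + (2.07)(0.172)² = 0.3138 kg m².
Thin rod: I_cm = (1/12)ML² = (1/12)(5.87)(0.934)² = 0.42673 kg m²; axis through the centre, so I = 0.42673 kg m².
Solid disk: I_cm = (1/2)MR² = (1/2)(2.29)(0.453)² = 0.23496 kg m²; centre at d = 0.749 m, so I = I_cm + Md² gives I = 0.23496 + (2.29)(0.749)² = 1.5197 kg m².
Point mass: I_cm = 0; centre at d = 0.117 m, so I = I_cm + Md² gives I = 0 + (2.78)(0.117)² = 0.038055 kg m².
Total I = 0.3138 + 0.42673 + 1.5197 + 0.038055 = 2.2982 kg m².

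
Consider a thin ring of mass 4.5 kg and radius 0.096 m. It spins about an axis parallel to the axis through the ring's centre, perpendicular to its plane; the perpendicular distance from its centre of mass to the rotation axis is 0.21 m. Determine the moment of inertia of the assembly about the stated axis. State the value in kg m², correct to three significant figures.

0.240

I_cm = MR² = (4.5)(0.096)² = 0.041472 kg m²; centre at d = 0.21 m, so I = I_cm + Md² gives I = 0.041472 + (4.5)(0.21)² = 0.23992 kg m².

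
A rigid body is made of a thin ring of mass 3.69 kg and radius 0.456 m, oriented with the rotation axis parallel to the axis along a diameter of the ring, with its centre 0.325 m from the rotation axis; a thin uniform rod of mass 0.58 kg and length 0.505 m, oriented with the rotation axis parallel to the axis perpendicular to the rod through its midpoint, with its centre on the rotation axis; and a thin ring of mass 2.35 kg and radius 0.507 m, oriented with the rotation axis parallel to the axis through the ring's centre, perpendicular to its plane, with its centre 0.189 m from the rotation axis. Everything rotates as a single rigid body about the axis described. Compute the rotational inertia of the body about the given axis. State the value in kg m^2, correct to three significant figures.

1.47

Thin ring: I_cm = (1/2)MR² = (1/2)(3.69)(0.456)² = 0.38364 kg m^2; centre at d = 0.325 m, so the parallel axis theorem gives I = 0.38364 + (3.69)(0.325)² = 0.7734 kg m^2.
Thin rod: I_cm = (1/12)ML² = (1/12)(0.58)(0.505)² = 0.012326 kg m^2; axis through the centre, so I = 0.012326 kg m^2.
Thin ring: I_cm = MR² = (2.35)(0.507)² = 0.60407 kg m^2; centre at d = 0.189 m, so the parallel axis theorem gives I = 0.60407 + (2.35)(0.189)² = 0.68801 kg m^2.
Total I = 0.7734 + 0.012326 + 0.68801 = 1.4737 kg m^2.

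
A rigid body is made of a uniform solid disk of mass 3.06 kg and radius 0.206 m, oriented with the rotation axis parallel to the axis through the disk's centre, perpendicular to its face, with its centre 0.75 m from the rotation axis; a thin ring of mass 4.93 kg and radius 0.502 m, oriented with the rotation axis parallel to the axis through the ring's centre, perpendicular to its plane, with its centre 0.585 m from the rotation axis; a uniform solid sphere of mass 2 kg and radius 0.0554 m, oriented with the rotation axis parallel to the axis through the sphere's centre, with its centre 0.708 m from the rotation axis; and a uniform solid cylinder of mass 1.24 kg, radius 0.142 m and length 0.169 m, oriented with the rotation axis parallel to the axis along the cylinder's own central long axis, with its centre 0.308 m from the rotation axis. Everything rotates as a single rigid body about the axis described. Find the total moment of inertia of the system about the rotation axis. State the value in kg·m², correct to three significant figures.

5.85

Solid disk: I_cm = (1/2)MR² = (1/2)(3.06)(0.206)² = 0.064927 kg·m²; centre at d = 0.75 m, so the parallel axis theorem gives I = 0.064927 + (3.06)(0.75)² = 1.7862 kg·m².
Thin ring: I_cm = MR² = (4.93)(0.502)² = 1.2424 kg·m²; centre at d = 0.585 m, so the parallel axis theorem gives I = 1.2424 + (4.93)(0.585)² = 2.9295 kg·m².
Solid sphere: I_cm = (2/5)MR² = (2/5)(2)(0.0554)² = 0.0024553 kg·m²; centre at d = 0.708 m, so the parallel axis theorem gives I = 0.0024553 + (2)(0.708)² = 1.005 kg·m².
Solid cylinder: I_cm = (1/2)MR² = (1/2)(1.24)(0.142)² = 0.012502 kg·m²; centre at d = 0.308 m, so the parallel axis theorem gives I = 0.012502 + (1.24)(0.308)² = 0.13013 kg·m².
Total I = 1.7862 + 2.9295 + 1.005 + 0.13013 = 5.8508 kg·m².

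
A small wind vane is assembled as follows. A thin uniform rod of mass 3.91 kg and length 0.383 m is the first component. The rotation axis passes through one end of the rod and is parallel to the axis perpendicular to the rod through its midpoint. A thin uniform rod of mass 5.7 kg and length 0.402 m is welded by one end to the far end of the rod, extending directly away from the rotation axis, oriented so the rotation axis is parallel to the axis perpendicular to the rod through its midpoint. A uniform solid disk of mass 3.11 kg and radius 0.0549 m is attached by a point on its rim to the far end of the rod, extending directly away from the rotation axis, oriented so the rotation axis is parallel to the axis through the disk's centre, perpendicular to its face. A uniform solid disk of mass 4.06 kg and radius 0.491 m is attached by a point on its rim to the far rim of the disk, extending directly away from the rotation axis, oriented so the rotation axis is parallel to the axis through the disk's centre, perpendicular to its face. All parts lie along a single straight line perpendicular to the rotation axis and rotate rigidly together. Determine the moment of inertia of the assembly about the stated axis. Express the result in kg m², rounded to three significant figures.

Thin rod: I_cm = (1/12)ML² = (1/12)(3.91)(0.383)² = 0.047796 kg m²; centre at d = 0.1915 m, so I = I_cm + Md² gives I = 0.047796 + (3.91)(0.1915)² = 0.19118 kg m².
Thin rod: I_cm = (1/12)ML² = (1/12)(5.7)(0.402)² = 0.076762 kg m²; centre at d = 0.1915 + 0.1915 + 0.201 = 0.584 m, so I = I_cm + Md² gives I = 0.076762 + (5.7)(0.584)² = 2.0208 kg m².
Solid disk: I_cm = (1/2)MR² = (1/2)(3.11)(0.0549)² = 0.0046868 kg m²; centre at d = 0.1915 + 0.1915 + 0.201 + 0.201 + 0.0549 = 0.8399 m, so I = I_cm + Md² gives I = 0.0046868 + (3.11)(0.8399)² = 2.1986 kg m².
Solid disk: I_cm = (1/2)MR² = (1/2)(4.06)(0.491)² = 0.48939 kg m²; centre at d = 0.1915 + 0.1915 + 0.201 + 0.201 + 0.0549 + 0.0549 + 0.491 = 1.3858 m, so I = I_cm + Md² gives I = 0.48939 + (4.06)(1.3858)² = 8.2864 kg m².
Total I = 0.19118 + 2.0208 + 2.1986 + 8.2864 = 12.697 kg m².

12.7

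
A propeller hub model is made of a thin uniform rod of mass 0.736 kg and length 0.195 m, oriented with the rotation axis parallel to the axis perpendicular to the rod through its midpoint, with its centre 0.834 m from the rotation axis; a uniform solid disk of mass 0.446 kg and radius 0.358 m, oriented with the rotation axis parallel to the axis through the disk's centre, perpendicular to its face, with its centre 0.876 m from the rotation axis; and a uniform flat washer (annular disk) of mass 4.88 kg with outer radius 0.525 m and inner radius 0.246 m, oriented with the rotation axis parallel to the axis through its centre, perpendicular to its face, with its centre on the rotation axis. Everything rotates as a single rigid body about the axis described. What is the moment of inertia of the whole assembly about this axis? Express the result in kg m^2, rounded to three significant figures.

Thin rod: I_cm = (1/12)ML² = (1/12)(0.736)(0.195)² = 0.0023322 kg m^2; centre at d = 0.834 m, so I = I_cm + Md² gives I = 0.0023322 + (0.736)(0.834)² = 0.51426 kg m^2.
Solid disk: I_cm = (1/2)MR² = (1/2)(0.446)(0.358)² = 0.028581 kg m^2; centre at d = 0.876 m, so I = I_cm + Md² gives I = 0.028581 + (0.446)(0.876)² = 0.37083 kg m^2.
Annular disk: I_cm = (1/2)M(R²+r²) = (1/2)(4.88)[(0.525)² + (0.246)²] = 0.82018 kg m^2; axis through the centre, so I = 0.82018 kg m^2.
Total I = 0.51426 + 0.37083 + 0.82018 = 1.7053 kg m^2.

1.71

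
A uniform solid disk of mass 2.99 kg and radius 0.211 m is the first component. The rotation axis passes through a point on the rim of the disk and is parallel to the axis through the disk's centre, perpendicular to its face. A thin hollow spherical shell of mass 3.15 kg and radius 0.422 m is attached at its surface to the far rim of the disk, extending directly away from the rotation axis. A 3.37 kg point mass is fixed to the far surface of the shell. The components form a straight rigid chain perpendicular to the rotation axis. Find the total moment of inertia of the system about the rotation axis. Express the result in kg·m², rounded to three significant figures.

8.22

Solid disk: I_cm = (1/2)MR² = (1/2)(2.99)(0.211)² = 0.066559 kg·m²; centre at d = 0.211 m, so I = I_cm + Md² gives I = 0.066559 + (2.99)(0.211)² = 0.19968 kg·m².
Spherical shell: I_cm = (2/3)MR² = (2/3)(3.15)(0.422)² = 0.37398 kg·m²; centre at d = 0.211 + 0.211 + 0.422 = 0.844 m, so I = I_cm + Md² gives I = 0.37398 + (3.15)(0.844)² = 2.6178 kg·m².
Point mass: I_cm = 0; centre at d = 0.211 + 0.211 + 0.422 + 0.422 = 1.266 m, so I = I_cm + Md² gives I = 0 + (3.37)(1.266)² = 5.4013 kg·m².
Total I = 0.19968 + 2.6178 + 5.4013 = 8.2188 kg·m².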